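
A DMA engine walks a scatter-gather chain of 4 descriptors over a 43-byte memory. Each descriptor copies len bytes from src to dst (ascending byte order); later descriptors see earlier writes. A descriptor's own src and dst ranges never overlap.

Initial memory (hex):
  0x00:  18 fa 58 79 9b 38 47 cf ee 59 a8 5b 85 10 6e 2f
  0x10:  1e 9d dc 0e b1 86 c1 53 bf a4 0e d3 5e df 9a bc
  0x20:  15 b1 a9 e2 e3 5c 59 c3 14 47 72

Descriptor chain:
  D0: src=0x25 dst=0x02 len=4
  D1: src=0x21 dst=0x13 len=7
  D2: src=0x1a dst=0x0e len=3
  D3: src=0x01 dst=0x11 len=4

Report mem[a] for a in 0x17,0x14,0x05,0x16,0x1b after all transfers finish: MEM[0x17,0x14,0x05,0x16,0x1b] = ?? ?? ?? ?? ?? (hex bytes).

[0] 0x25->0x02 len=4 : 5c 59 c3 14
[1] 0x21->0x13 len=7 : b1 a9 e2 e3 5c 59 c3
[2] 0x1a->0x0e len=3 : 0e d3 5e
[3] 0x01->0x11 len=4 : fa 5c 59 c3
query mem[0x17]=0x5c, mem[0x14]=0xc3, mem[0x05]=0x14, mem[0x16]=0xe3, mem[0x1b]=0xd3

MEM[0x17,0x14,0x05,0x16,0x1b] = 5c c3 14 e3 d3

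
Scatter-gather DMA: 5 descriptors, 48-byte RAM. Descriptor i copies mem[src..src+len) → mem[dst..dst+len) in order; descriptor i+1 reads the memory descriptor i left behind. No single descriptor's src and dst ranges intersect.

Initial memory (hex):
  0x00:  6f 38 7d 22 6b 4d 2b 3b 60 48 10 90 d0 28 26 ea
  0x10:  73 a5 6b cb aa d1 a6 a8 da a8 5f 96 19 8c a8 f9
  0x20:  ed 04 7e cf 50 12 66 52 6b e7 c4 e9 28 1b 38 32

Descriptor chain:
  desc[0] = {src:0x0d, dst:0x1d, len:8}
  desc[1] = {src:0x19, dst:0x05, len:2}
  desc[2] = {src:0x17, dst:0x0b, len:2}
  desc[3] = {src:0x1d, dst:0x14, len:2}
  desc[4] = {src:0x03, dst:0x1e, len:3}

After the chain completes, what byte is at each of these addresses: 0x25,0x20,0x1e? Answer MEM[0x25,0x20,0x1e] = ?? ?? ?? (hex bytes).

D0: mem[0x1d..0x24] <- [28 26 ea 73 a5 6b cb aa]
D1: mem[0x05..0x06] <- [a8 5f]
D2: mem[0x0b..0x0c] <- [a8 da]
D3: mem[0x14..0x15] <- [28 26]
D4: mem[0x1e..0x20] <- [22 6b a8]
query mem[0x25]=0x12, mem[0x20]=0xa8, mem[0x1e]=0x22

MEM[0x25,0x20,0x1e] = 12 a8 22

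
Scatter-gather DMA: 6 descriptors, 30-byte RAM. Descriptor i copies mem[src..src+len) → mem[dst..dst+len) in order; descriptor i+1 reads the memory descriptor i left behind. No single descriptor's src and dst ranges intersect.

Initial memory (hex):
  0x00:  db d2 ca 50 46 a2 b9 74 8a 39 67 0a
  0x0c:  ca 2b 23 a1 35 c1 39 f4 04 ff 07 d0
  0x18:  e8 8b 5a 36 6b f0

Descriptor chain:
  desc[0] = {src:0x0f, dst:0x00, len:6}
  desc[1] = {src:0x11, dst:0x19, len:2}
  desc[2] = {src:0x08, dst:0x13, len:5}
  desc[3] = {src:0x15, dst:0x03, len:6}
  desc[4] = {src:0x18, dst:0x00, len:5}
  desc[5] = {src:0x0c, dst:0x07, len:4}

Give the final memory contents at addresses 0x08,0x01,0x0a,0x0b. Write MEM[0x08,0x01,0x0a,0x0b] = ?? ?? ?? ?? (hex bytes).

#0 dst[0x00+6] := {0xa1,0x35,0xc1,0x39,0xf4,0x04}
#1 dst[0x19+2] := {0xc1,0x39}
#2 dst[0x13+5] := {0x8a,0x39,0x67,0x0a,0xca}
#3 dst[0x03+6] := {0x67,0x0a,0xca,0xe8,0xc1,0x39}
#4 dst[0x00+5] := {0xe8,0xc1,0x39,0x36,0x6b}
#5 dst[0x07+4] := {0xca,0x2b,0x23,0xa1}
query mem[0x08]=0x2b, mem[0x01]=0xc1, mem[0x0a]=0xa1, mem[0x0b]=0x0a

MEM[0x08,0x01,0x0a,0x0b] = 2b c1 a1 0a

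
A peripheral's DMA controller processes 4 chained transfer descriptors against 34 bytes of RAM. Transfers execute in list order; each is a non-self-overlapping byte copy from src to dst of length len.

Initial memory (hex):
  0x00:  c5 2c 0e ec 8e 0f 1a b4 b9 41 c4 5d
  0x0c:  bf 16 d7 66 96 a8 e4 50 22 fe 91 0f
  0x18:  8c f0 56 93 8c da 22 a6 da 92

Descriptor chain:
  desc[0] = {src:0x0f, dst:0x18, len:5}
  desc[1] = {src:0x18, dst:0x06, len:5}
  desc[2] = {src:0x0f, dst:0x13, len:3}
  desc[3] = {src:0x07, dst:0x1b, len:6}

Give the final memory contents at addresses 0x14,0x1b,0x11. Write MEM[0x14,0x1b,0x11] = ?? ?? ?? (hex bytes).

  after D0: wrote 5B at 0x18 = 6696a8e450
  after D1: wrote 5B at 0x06 = 6696a8e450
  after D2: wrote 3B at 0x13 = 6696a8
  after D3: wrote 6B at 0x1b = 96a8e4505dbf
query mem[0x14]=0x96, mem[0x1b]=0x96, mem[0x11]=0xa8

MEM[0x14,0x1b,0x11] = 96 96 a8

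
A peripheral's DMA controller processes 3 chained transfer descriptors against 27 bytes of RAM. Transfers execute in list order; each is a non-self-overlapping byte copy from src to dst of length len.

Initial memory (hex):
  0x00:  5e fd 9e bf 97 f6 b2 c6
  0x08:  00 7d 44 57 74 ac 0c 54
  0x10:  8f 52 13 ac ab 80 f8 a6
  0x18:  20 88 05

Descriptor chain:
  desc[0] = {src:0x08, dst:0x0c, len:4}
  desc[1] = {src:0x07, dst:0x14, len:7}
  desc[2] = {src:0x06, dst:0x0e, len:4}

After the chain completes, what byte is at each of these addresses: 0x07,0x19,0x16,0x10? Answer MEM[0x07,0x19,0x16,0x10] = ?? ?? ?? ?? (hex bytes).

[0] 0x08->0x0c len=4 : 00 7d 44 57
[1] 0x07->0x14 len=7 : c6 00 7d 44 57 00 7d
[2] 0x06->0x0e len=4 : b2 c6 00 7d
query mem[0x07]=0xc6, mem[0x19]=0x00, mem[0x16]=0x7d, mem[0x10]=0x00

MEM[0x07,0x19,0x16,0x10] = c6 00 7d 00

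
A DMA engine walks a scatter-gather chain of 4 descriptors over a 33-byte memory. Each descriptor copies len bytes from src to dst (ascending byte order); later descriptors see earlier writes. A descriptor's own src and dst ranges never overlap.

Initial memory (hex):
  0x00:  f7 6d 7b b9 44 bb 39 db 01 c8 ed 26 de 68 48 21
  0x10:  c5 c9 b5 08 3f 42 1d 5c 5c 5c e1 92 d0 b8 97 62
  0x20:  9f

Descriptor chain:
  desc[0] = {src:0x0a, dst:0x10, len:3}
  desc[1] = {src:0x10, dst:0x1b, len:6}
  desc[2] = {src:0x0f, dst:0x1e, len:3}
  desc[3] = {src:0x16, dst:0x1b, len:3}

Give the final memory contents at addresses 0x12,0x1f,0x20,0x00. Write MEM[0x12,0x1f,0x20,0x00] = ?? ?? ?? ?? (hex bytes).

D0: mem[0x10..0x12] <- [ed 26 de]
D1: mem[0x1b..0x20] <- [ed 26 de 08 3f 42]
D2: mem[0x1e..0x20] <- [21 ed 26]
D3: mem[0x1b..0x1d] <- [1d 5c 5c]
query mem[0x12]=0xde, mem[0x1f]=0xed, mem[0x20]=0x26, mem[0x00]=0xf7

MEM[0x12,0x1f,0x20,0x00] = de ed 26 f7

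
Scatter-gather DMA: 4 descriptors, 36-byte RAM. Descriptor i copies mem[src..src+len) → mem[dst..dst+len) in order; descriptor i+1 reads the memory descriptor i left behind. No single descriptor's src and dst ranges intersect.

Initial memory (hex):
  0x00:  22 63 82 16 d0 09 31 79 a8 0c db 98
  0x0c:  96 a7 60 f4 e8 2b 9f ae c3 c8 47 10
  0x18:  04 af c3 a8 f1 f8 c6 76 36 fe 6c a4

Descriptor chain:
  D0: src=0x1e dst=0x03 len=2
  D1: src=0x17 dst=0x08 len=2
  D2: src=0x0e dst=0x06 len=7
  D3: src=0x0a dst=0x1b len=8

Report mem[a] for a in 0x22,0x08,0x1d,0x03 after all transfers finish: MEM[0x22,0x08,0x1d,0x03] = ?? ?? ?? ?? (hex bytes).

MEM[0x22,0x08,0x1d,0x03] = 2b e8 c3 c6

[0] 0x1e->0x03 len=2 : c6 76
[1] 0x17->0x08 len=2 : 10 04
[2] 0x0e->0x06 len=7 : 60 f4 e8 2b 9f ae c3
[3] 0x0a->0x1b len=8 : 9f ae c3 a7 60 f4 e8 2b
query mem[0x22]=0x2b, mem[0x08]=0xe8, mem[0x1d]=0xc3, mem[0x03]=0xc6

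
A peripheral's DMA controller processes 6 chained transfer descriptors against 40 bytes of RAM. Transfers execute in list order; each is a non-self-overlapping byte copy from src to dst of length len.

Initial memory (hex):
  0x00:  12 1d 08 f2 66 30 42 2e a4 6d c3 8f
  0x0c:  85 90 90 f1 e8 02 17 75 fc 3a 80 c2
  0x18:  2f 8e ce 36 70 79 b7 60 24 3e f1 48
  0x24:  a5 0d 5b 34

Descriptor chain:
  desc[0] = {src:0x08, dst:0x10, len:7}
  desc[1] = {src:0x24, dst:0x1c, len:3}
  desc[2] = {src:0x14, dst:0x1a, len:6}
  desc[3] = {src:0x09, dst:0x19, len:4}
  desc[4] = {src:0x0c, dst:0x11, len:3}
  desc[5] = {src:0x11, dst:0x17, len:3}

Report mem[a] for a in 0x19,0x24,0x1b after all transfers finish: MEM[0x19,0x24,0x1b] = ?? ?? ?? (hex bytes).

MEM[0x19,0x24,0x1b] = 90 a5 8f

#0 dst[0x10+7] := {0xa4,0x6d,0xc3,0x8f,0x85,0x90,0x90}
#1 dst[0x1c+3] := {0xa5,0x0d,0x5b}
#2 dst[0x1a+6] := {0x85,0x90,0x90,0xc2,0x2f,0x8e}
#3 dst[0x19+4] := {0x6d,0xc3,0x8f,0x85}
#4 dst[0x11+3] := {0x85,0x90,0x90}
#5 dst[0x17+3] := {0x85,0x90,0x90}
query mem[0x19]=0x90, mem[0x24]=0xa5, mem[0x1b]=0x8f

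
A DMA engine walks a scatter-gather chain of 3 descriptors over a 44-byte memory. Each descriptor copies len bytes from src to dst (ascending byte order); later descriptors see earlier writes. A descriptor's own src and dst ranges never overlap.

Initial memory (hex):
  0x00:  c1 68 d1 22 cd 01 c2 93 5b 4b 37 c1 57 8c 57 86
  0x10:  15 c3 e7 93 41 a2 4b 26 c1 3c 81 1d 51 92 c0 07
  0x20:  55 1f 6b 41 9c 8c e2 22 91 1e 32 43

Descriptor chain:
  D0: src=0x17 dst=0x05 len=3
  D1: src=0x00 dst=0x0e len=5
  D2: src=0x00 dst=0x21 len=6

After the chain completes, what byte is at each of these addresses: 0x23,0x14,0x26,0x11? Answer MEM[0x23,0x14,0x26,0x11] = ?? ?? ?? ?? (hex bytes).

[0] 0x17->0x05 len=3 : 26 c1 3c
[1] 0x00->0x0e len=5 : c1 68 d1 22 cd
[2] 0x00->0x21 len=6 : c1 68 d1 22 cd 26
query mem[0x23]=0xd1, mem[0x14]=0x41, mem[0x26]=0x26, mem[0x11]=0x22

MEM[0x23,0x14,0x26,0x11] = d1 41 26 22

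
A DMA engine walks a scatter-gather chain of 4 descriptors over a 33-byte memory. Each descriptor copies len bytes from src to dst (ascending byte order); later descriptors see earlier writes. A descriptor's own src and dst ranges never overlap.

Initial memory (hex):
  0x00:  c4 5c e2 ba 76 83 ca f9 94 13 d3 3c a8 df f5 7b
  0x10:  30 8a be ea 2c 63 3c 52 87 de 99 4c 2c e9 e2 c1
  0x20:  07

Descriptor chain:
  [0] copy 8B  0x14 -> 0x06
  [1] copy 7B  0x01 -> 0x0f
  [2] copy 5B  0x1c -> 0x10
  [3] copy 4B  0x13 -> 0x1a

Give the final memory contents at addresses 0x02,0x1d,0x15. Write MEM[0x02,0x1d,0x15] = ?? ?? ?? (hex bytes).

MEM[0x02,0x1d,0x15] = e2 3c 63

D0: mem[0x06..0x0d] <- [2c 63 3c 52 87 de 99 4c]
D1: mem[0x0f..0x15] <- [5c e2 ba 76 83 2c 63]
D2: mem[0x10..0x14] <- [2c e9 e2 c1 07]
D3: mem[0x1a..0x1d] <- [c1 07 63 3c]
query mem[0x02]=0xe2, mem[0x1d]=0x3c, mem[0x15]=0x63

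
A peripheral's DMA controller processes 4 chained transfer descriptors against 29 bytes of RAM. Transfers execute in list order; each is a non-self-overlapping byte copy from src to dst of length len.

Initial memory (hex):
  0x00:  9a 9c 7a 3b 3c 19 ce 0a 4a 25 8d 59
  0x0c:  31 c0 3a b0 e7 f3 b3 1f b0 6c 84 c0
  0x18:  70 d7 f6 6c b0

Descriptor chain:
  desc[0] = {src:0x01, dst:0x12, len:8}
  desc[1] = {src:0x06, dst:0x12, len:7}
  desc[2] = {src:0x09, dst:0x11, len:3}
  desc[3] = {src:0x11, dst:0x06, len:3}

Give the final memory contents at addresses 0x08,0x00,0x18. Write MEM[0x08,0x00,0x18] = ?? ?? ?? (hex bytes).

MEM[0x08,0x00,0x18] = 59 9a 31

D0: mem[0x12..0x19] <- [9c 7a 3b 3c 19 ce 0a 4a]
D1: mem[0x12..0x18] <- [ce 0a 4a 25 8d 59 31]
D2: mem[0x11..0x13] <- [25 8d 59]
D3: mem[0x06..0x08] <- [25 8d 59]
query mem[0x08]=0x59, mem[0x00]=0x9a, mem[0x18]=0x31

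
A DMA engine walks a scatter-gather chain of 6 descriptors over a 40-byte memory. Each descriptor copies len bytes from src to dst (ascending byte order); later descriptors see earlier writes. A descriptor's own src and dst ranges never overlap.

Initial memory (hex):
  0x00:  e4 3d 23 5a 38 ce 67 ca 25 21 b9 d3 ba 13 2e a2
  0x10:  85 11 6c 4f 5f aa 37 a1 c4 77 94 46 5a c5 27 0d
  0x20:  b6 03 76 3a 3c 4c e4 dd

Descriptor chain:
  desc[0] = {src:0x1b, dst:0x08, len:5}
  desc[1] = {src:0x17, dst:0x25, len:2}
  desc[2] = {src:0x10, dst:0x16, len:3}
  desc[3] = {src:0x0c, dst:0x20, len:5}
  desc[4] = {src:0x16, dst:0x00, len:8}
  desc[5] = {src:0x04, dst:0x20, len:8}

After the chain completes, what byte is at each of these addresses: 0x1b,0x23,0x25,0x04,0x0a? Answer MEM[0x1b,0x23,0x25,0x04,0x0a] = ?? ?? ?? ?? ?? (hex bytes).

MEM[0x1b,0x23,0x25,0x04,0x0a] = 46 c5 5a 94 c5

[0] 0x1b->0x08 len=5 : 46 5a c5 27 0d
[1] 0x17->0x25 len=2 : a1 c4
[2] 0x10->0x16 len=3 : 85 11 6c
[3] 0x0c->0x20 len=5 : 0d 13 2e a2 85
[4] 0x16->0x00 len=8 : 85 11 6c 77 94 46 5a c5
[5] 0x04->0x20 len=8 : 94 46 5a c5 46 5a c5 27
query mem[0x1b]=0x46, mem[0x23]=0xc5, mem[0x25]=0x5a, mem[0x04]=0x94, mem[0x0a]=0xc5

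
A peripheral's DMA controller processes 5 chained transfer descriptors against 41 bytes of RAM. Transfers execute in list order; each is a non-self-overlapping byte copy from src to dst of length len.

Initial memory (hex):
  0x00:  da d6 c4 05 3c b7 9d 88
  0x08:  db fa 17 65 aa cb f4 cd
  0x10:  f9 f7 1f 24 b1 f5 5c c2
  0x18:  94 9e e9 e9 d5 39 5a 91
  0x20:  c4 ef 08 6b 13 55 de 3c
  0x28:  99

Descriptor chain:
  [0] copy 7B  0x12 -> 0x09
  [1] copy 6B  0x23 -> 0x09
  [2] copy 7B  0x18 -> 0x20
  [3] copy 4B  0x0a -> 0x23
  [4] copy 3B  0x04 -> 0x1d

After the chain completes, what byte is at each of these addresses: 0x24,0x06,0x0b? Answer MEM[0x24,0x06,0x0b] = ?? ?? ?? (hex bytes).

MEM[0x24,0x06,0x0b] = 55 9d 55

[0] 0x12->0x09 len=7 : 1f 24 b1 f5 5c c2 94
[1] 0x23->0x09 len=6 : 6b 13 55 de 3c 99
[2] 0x18->0x20 len=7 : 94 9e e9 e9 d5 39 5a
[3] 0x0a->0x23 len=4 : 13 55 de 3c
[4] 0x04->0x1d len=3 : 3c b7 9d
query mem[0x24]=0x55, mem[0x06]=0x9d, mem[0x0b]=0x55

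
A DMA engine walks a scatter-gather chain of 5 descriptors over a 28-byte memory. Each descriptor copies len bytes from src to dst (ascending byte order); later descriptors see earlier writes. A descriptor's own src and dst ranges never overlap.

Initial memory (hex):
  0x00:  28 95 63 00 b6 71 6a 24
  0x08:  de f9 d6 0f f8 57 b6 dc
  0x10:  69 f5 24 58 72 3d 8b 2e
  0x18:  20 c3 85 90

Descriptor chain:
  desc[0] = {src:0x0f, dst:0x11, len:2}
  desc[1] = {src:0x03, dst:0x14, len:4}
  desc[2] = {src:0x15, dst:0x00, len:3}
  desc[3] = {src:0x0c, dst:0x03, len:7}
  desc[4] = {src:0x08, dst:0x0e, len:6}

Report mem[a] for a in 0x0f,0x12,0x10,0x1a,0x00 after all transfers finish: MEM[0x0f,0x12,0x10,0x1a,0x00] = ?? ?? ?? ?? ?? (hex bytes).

#0 dst[0x11+2] := {0xdc,0x69}
#1 dst[0x14+4] := {0x00,0xb6,0x71,0x6a}
#2 dst[0x00+3] := {0xb6,0x71,0x6a}
#3 dst[0x03+7] := {0xf8,0x57,0xb6,0xdc,0x69,0xdc,0x69}
#4 dst[0x0e+6] := {0xdc,0x69,0xd6,0x0f,0xf8,0x57}
query mem[0x0f]=0x69, mem[0x12]=0xf8, mem[0x10]=0xd6, mem[0x1a]=0x85, mem[0x00]=0xb6

MEM[0x0f,0x12,0x10,0x1a,0x00] = 69 f8 d6 85 b6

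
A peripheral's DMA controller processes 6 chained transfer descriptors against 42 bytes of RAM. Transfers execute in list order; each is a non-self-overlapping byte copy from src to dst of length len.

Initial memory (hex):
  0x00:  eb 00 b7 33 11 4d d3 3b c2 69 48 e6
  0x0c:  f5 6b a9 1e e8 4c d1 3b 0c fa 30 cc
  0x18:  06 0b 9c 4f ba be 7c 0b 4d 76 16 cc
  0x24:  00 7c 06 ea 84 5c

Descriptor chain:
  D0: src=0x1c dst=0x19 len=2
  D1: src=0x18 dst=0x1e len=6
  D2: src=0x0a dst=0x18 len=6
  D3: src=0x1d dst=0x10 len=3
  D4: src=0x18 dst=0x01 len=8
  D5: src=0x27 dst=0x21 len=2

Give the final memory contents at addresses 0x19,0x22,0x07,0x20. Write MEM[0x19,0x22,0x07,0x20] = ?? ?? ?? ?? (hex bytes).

MEM[0x19,0x22,0x07,0x20] = e6 84 06 be

  after D0: wrote 2B at 0x19 = babe
  after D1: wrote 6B at 0x1e = 06babe4fbabe
  after D2: wrote 6B at 0x18 = 48e6f56ba91e
  after D3: wrote 3B at 0x10 = 1e06ba
  after D4: wrote 8B at 0x01 = 48e6f56ba91e06ba
  after D5: wrote 2B at 0x21 = ea84
query mem[0x19]=0xe6, mem[0x22]=0x84, mem[0x07]=0x06, mem[0x20]=0xbe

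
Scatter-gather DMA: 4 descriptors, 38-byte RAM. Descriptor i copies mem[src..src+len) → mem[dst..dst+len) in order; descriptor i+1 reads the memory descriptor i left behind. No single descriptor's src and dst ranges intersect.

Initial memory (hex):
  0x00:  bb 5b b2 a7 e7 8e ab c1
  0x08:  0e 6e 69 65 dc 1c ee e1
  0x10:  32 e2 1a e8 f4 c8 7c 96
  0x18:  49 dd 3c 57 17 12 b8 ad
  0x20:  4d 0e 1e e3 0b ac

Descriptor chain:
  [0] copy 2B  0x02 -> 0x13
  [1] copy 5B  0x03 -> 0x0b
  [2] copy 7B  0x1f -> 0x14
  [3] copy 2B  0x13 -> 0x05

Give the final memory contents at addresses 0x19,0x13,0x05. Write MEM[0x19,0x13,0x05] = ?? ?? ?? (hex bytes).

MEM[0x19,0x13,0x05] = 0b b2 b2

  after D0: wrote 2B at 0x13 = b2a7
  after D1: wrote 5B at 0x0b = a7e78eabc1
  after D2: wrote 7B at 0x14 = ad4d0e1ee30bac
  after D3: wrote 2B at 0x05 = b2ad
query mem[0x19]=0x0b, mem[0x13]=0xb2, mem[0x05]=0xb2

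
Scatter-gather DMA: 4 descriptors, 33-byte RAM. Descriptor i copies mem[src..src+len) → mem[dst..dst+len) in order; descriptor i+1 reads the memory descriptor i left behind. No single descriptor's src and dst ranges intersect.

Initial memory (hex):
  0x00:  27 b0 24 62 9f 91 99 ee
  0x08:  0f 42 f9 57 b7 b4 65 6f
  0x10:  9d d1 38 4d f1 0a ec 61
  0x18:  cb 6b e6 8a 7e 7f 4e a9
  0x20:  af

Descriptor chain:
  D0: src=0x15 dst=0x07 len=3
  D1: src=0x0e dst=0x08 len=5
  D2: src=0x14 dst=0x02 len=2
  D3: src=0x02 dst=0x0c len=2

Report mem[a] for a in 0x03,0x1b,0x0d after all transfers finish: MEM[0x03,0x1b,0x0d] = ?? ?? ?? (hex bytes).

MEM[0x03,0x1b,0x0d] = 0a 8a 0a

D0: mem[0x07..0x09] <- [0a ec 61]
D1: mem[0x08..0x0c] <- [65 6f 9d d1 38]
D2: mem[0x02..0x03] <- [f1 0a]
D3: mem[0x0c..0x0d] <- [f1 0a]
query mem[0x03]=0x0a, mem[0x1b]=0x8a, mem[0x0d]=0x0a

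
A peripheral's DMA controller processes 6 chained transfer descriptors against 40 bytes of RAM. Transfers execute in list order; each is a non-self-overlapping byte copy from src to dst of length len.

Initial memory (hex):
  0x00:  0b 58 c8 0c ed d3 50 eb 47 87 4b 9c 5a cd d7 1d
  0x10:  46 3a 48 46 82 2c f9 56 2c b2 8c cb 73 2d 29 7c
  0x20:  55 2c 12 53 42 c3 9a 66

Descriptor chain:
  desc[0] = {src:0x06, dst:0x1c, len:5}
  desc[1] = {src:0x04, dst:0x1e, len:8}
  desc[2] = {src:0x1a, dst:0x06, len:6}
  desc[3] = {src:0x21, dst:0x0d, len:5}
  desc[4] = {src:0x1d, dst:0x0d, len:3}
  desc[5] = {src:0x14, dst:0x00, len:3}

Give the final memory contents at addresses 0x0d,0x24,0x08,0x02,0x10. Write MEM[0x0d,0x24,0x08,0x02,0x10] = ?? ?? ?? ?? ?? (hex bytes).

MEM[0x0d,0x24,0x08,0x02,0x10] = eb 4b 50 f9 4b

  after D0: wrote 5B at 0x1c = 50eb47874b
  after D1: wrote 8B at 0x1e = edd350eb47874b9c
  after D2: wrote 6B at 0x06 = 8ccb50ebedd3
  after D3: wrote 5B at 0x0d = eb47874b9c
  after D4: wrote 3B at 0x0d = ebedd3
  after D5: wrote 3B at 0x00 = 822cf9
query mem[0x0d]=0xeb, mem[0x24]=0x4b, mem[0x08]=0x50, mem[0x02]=0xf9, mem[0x10]=0x4b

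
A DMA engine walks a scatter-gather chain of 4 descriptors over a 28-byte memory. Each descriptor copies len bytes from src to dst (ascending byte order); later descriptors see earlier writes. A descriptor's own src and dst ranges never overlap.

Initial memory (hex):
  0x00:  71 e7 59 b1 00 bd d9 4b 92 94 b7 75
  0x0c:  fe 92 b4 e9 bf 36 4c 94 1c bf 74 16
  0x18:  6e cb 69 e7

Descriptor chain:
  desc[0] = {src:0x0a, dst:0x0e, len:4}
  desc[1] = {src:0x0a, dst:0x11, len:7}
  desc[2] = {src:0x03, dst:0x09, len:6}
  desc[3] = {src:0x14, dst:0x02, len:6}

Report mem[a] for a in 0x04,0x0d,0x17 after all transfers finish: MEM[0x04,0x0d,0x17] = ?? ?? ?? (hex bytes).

MEM[0x04,0x0d,0x17] = 75 4b fe

#0 dst[0x0e+4] := {0xb7,0x75,0xfe,0x92}
#1 dst[0x11+7] := {0xb7,0x75,0xfe,0x92,0xb7,0x75,0xfe}
#2 dst[0x09+6] := {0xb1,0x00,0xbd,0xd9,0x4b,0x92}
#3 dst[0x02+6] := {0x92,0xb7,0x75,0xfe,0x6e,0xcb}
query mem[0x04]=0x75, mem[0x0d]=0x4b, mem[0x17]=0xfe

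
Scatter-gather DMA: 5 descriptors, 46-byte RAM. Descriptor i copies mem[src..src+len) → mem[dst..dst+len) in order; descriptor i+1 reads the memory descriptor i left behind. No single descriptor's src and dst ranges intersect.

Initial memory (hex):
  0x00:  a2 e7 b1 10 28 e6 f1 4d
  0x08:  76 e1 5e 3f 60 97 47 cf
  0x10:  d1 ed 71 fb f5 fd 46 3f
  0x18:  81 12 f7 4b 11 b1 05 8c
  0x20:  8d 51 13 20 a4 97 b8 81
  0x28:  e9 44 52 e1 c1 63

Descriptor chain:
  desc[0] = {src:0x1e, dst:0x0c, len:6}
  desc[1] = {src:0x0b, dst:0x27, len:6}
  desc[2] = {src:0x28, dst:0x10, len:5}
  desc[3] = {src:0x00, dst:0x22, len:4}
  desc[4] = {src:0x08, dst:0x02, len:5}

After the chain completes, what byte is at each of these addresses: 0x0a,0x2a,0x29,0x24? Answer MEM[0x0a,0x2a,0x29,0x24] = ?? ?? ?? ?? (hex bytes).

  after D0: wrote 6B at 0x0c = 058c8d511320
  after D1: wrote 6B at 0x27 = 3f058c8d5113
  after D2: wrote 5B at 0x10 = 058c8d5113
  after D3: wrote 4B at 0x22 = a2e7b110
  after D4: wrote 5B at 0x02 = 76e15e3f05
query mem[0x0a]=0x5e, mem[0x2a]=0x8d, mem[0x29]=0x8c, mem[0x24]=0xb1

MEM[0x0a,0x2a,0x29,0x24] = 5e 8d 8c b1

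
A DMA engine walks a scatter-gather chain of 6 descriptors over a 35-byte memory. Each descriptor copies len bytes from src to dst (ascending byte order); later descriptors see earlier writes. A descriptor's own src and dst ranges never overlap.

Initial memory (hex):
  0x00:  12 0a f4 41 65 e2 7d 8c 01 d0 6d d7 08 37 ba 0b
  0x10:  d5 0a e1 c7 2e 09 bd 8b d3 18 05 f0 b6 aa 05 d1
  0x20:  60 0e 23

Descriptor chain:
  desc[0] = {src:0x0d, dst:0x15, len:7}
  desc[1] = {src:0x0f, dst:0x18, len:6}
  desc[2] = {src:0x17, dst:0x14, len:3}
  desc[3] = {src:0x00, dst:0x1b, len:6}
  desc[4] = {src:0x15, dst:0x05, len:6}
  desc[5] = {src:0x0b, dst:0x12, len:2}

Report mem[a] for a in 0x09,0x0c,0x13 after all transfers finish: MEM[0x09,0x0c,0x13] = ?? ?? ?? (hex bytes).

#0 dst[0x15+7] := {0x37,0xba,0x0b,0xd5,0x0a,0xe1,0xc7}
#1 dst[0x18+6] := {0x0b,0xd5,0x0a,0xe1,0xc7,0x2e}
#2 dst[0x14+3] := {0x0b,0x0b,0xd5}
#3 dst[0x1b+6] := {0x12,0x0a,0xf4,0x41,0x65,0xe2}
#4 dst[0x05+6] := {0x0b,0xd5,0x0b,0x0b,0xd5,0x0a}
#5 dst[0x12+2] := {0xd7,0x08}
query mem[0x09]=0xd5, mem[0x0c]=0x08, mem[0x13]=0x08

MEM[0x09,0x0c,0x13] = d5 08 08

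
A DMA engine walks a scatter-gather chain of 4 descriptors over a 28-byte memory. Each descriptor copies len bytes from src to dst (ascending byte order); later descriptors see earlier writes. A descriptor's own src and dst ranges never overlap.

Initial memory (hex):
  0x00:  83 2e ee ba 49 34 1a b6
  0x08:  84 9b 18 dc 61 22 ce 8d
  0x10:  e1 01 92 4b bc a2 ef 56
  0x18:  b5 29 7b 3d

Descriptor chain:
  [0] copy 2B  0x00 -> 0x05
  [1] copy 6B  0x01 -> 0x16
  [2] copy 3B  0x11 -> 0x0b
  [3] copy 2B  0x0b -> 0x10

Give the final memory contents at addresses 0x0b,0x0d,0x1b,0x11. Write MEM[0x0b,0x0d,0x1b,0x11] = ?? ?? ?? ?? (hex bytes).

  after D0: wrote 2B at 0x05 = 832e
  after D1: wrote 6B at 0x16 = 2eeeba49832e
  after D2: wrote 3B at 0x0b = 01924b
  after D3: wrote 2B at 0x10 = 0192
query mem[0x0b]=0x01, mem[0x0d]=0x4b, mem[0x1b]=0x2e, mem[0x11]=0x92

MEM[0x0b,0x0d,0x1b,0x11] = 01 4b 2e 92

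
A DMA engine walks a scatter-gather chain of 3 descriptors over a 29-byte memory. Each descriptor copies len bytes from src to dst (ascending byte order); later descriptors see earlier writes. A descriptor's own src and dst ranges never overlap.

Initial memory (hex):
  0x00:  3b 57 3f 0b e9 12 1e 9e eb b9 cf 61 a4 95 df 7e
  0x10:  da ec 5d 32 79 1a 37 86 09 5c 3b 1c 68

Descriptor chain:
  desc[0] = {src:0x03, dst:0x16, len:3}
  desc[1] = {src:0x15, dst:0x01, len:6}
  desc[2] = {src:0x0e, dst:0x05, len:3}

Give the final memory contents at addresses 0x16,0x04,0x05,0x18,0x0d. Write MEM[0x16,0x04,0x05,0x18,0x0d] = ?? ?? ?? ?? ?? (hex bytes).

D0: mem[0x16..0x18] <- [0b e9 12]
D1: mem[0x01..0x06] <- [1a 0b e9 12 5c 3b]
D2: mem[0x05..0x07] <- [df 7e da]
query mem[0x16]=0x0b, mem[0x04]=0x12, mem[0x05]=0xdf, mem[0x18]=0x12, mem[0x0d]=0x95

MEM[0x16,0x04,0x05,0x18,0x0d] = 0b 12 df 12 95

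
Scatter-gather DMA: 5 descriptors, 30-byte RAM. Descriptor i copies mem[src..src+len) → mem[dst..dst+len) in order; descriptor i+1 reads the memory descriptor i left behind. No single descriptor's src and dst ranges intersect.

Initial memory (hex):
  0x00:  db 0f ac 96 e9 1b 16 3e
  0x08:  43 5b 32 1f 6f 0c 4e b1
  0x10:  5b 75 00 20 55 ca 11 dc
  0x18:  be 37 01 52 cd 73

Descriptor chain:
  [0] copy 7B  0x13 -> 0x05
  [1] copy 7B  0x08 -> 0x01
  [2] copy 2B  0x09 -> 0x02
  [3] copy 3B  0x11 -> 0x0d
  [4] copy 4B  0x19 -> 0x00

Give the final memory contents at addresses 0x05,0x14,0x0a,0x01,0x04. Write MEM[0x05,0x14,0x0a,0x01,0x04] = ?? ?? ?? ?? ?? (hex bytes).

[0] 0x13->0x05 len=7 : 20 55 ca 11 dc be 37
[1] 0x08->0x01 len=7 : 11 dc be 37 6f 0c 4e
[2] 0x09->0x02 len=2 : dc be
[3] 0x11->0x0d len=3 : 75 00 20
[4] 0x19->0x00 len=4 : 37 01 52 cd
query mem[0x05]=0x6f, mem[0x14]=0x55, mem[0x0a]=0xbe, mem[0x01]=0x01, mem[0x04]=0x37

MEM[0x05,0x14,0x0a,0x01,0x04] = 6f 55 be 01 37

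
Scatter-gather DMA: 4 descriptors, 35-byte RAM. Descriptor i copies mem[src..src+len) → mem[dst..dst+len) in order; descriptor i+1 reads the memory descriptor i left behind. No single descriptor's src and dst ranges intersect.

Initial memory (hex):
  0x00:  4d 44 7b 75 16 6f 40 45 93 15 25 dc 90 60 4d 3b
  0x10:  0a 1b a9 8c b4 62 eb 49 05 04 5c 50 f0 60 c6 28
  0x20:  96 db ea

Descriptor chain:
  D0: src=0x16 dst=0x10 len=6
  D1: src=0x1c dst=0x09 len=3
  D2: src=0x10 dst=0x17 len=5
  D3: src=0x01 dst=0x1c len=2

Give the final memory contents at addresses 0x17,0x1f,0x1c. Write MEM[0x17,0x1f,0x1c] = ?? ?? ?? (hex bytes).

MEM[0x17,0x1f,0x1c] = eb 28 44

[0] 0x16->0x10 len=6 : eb 49 05 04 5c 50
[1] 0x1c->0x09 len=3 : f0 60 c6
[2] 0x10->0x17 len=5 : eb 49 05 04 5c
[3] 0x01->0x1c len=2 : 44 7b
query mem[0x17]=0xeb, mem[0x1f]=0x28, mem[0x1c]=0x44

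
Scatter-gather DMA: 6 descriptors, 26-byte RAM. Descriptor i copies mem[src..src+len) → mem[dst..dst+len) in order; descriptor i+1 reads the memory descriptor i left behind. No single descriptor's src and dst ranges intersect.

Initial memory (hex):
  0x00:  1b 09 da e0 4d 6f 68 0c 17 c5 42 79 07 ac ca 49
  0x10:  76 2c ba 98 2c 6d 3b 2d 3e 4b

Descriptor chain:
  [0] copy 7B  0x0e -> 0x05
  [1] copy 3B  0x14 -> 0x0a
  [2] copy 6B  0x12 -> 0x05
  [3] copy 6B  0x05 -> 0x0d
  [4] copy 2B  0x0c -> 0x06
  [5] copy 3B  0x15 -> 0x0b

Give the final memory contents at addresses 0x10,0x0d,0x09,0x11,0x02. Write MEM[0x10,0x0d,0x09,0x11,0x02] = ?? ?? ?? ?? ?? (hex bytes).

MEM[0x10,0x0d,0x09,0x11,0x02] = 6d 2d 3b 3b da

[0] 0x0e->0x05 len=7 : ca 49 76 2c ba 98 2c
[1] 0x14->0x0a len=3 : 2c 6d 3b
[2] 0x12->0x05 len=6 : ba 98 2c 6d 3b 2d
[3] 0x05->0x0d len=6 : ba 98 2c 6d 3b 2d
[4] 0x0c->0x06 len=2 : 3b ba
[5] 0x15->0x0b len=3 : 6d 3b 2d
query mem[0x10]=0x6d, mem[0x0d]=0x2d, mem[0x09]=0x3b, mem[0x11]=0x3b, mem[0x02]=0xda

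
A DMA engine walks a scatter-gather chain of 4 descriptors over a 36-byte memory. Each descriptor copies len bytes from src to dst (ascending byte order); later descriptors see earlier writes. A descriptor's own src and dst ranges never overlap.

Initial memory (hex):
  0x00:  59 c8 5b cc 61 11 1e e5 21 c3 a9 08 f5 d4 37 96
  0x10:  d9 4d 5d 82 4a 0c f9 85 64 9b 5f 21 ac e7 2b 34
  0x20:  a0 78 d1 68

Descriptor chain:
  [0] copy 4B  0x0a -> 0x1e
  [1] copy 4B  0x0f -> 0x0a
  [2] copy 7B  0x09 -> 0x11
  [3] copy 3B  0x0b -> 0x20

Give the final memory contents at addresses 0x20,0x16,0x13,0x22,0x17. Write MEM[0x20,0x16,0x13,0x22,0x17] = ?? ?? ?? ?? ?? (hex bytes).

  after D0: wrote 4B at 0x1e = a908f5d4
  after D1: wrote 4B at 0x0a = 96d94d5d
  after D2: wrote 7B at 0x11 = c396d94d5d3796
  after D3: wrote 3B at 0x20 = d94d5d
query mem[0x20]=0xd9, mem[0x16]=0x37, mem[0x13]=0xd9, mem[0x22]=0x5d, mem[0x17]=0x96

MEM[0x20,0x16,0x13,0x22,0x17] = d9 37 d9 5d 96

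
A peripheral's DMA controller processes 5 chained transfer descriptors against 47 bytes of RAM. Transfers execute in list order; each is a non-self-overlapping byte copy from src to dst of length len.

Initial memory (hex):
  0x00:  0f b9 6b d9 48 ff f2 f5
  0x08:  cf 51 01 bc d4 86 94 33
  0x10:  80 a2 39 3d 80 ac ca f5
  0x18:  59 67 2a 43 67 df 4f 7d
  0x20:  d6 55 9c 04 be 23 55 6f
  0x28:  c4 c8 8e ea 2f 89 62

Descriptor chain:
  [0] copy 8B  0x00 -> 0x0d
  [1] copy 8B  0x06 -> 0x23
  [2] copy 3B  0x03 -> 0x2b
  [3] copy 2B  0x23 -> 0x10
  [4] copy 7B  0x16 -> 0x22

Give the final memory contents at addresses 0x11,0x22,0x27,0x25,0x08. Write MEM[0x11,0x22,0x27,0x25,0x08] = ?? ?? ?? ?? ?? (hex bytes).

MEM[0x11,0x22,0x27,0x25,0x08] = f5 ca 43 67 cf

[0] 0x00->0x0d len=8 : 0f b9 6b d9 48 ff f2 f5
[1] 0x06->0x23 len=8 : f2 f5 cf 51 01 bc d4 0f
[2] 0x03->0x2b len=3 : d9 48 ff
[3] 0x23->0x10 len=2 : f2 f5
[4] 0x16->0x22 len=7 : ca f5 59 67 2a 43 67
query mem[0x11]=0xf5, mem[0x22]=0xca, mem[0x27]=0x43, mem[0x25]=0x67, mem[0x08]=0xcf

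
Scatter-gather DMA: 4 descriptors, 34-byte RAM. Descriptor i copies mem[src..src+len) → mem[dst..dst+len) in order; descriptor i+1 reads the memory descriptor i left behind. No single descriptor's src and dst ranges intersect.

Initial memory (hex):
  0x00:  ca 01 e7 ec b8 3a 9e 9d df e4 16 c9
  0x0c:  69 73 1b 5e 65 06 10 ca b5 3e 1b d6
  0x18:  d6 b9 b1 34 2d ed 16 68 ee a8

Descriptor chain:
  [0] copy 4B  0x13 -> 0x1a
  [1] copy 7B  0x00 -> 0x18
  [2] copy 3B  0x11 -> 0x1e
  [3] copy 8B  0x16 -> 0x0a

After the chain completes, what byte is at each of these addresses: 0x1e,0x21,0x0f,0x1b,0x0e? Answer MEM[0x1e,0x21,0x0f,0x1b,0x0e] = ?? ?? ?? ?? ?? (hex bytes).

[0] 0x13->0x1a len=4 : ca b5 3e 1b
[1] 0x00->0x18 len=7 : ca 01 e7 ec b8 3a 9e
[2] 0x11->0x1e len=3 : 06 10 ca
[3] 0x16->0x0a len=8 : 1b d6 ca 01 e7 ec b8 3a
query mem[0x1e]=0x06, mem[0x21]=0xa8, mem[0x0f]=0xec, mem[0x1b]=0xec, mem[0x0e]=0xe7

MEM[0x1e,0x21,0x0f,0x1b,0x0e] = 06 a8 ec ec e7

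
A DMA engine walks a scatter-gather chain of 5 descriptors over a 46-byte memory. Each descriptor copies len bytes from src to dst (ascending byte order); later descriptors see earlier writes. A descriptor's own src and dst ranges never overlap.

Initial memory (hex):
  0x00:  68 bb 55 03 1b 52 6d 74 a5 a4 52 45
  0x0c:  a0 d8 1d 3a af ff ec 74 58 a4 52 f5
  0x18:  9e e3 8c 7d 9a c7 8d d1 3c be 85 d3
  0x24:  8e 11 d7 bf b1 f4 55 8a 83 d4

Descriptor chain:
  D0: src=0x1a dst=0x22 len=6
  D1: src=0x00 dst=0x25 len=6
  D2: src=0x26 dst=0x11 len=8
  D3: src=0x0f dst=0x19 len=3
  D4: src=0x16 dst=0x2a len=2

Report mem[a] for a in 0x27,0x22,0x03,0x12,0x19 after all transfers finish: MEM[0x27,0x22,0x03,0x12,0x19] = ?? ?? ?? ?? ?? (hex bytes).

MEM[0x27,0x22,0x03,0x12,0x19] = 55 8c 03 55 3a

D0: mem[0x22..0x27] <- [8c 7d 9a c7 8d d1]
D1: mem[0x25..0x2a] <- [68 bb 55 03 1b 52]
D2: mem[0x11..0x18] <- [bb 55 03 1b 52 8a 83 d4]
D3: mem[0x19..0x1b] <- [3a af bb]
D4: mem[0x2a..0x2b] <- [8a 83]
query mem[0x27]=0x55, mem[0x22]=0x8c, mem[0x03]=0x03, mem[0x12]=0x55, mem[0x19]=0x3a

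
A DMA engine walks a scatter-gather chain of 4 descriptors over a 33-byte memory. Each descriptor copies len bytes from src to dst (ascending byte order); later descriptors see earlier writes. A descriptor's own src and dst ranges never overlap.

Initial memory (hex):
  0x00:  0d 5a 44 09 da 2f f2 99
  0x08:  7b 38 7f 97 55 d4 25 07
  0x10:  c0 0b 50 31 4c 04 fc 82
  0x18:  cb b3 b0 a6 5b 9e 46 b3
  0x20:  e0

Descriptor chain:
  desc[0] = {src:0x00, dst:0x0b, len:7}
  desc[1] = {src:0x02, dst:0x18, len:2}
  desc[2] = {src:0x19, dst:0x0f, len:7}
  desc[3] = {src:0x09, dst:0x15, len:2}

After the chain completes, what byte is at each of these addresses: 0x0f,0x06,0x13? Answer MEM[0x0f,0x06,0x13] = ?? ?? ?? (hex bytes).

[0] 0x00->0x0b len=7 : 0d 5a 44 09 da 2f f2
[1] 0x02->0x18 len=2 : 44 09
[2] 0x19->0x0f len=7 : 09 b0 a6 5b 9e 46 b3
[3] 0x09->0x15 len=2 : 38 7f
query mem[0x0f]=0x09, mem[0x06]=0xf2, mem[0x13]=0x9e

MEM[0x0f,0x06,0x13] = 09 f2 9e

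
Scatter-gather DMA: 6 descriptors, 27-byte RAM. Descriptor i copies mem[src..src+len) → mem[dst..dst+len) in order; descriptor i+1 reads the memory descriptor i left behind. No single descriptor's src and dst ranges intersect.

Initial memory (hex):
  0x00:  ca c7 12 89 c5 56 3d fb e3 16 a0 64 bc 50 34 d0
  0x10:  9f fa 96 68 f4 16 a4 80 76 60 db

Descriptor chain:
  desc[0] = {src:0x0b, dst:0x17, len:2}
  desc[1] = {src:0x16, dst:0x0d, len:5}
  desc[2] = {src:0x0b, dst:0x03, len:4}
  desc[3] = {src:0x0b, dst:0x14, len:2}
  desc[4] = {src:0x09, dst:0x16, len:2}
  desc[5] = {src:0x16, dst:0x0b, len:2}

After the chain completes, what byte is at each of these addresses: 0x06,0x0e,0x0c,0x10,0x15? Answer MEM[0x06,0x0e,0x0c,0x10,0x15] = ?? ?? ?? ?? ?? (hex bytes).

MEM[0x06,0x0e,0x0c,0x10,0x15] = 64 64 a0 60 bc

  after D0: wrote 2B at 0x17 = 64bc
  after D1: wrote 5B at 0x0d = a464bc60db
  after D2: wrote 4B at 0x03 = 64bca464
  after D3: wrote 2B at 0x14 = 64bc
  after D4: wrote 2B at 0x16 = 16a0
  after D5: wrote 2B at 0x0b = 16a0
query mem[0x06]=0x64, mem[0x0e]=0x64, mem[0x0c]=0xa0, mem[0x10]=0x60, mem[0x15]=0xbc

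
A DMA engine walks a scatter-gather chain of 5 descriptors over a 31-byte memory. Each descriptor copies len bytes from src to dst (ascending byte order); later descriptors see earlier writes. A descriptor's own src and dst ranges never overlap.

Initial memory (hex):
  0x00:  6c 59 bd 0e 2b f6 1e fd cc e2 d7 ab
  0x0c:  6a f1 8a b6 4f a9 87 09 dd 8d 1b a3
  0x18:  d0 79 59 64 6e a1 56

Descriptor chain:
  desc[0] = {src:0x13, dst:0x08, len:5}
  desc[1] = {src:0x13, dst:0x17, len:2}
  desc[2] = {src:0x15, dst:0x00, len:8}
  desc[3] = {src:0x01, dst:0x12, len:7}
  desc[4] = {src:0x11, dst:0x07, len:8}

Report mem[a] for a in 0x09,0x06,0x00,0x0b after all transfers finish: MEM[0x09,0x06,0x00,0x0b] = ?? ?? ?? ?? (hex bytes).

MEM[0x09,0x06,0x00,0x0b] = 09 64 8d 79

[0] 0x13->0x08 len=5 : 09 dd 8d 1b a3
[1] 0x13->0x17 len=2 : 09 dd
[2] 0x15->0x00 len=8 : 8d 1b 09 dd 79 59 64 6e
[3] 0x01->0x12 len=7 : 1b 09 dd 79 59 64 6e
[4] 0x11->0x07 len=8 : a9 1b 09 dd 79 59 64 6e
query mem[0x09]=0x09, mem[0x06]=0x64, mem[0x00]=0x8d, mem[0x0b]=0x79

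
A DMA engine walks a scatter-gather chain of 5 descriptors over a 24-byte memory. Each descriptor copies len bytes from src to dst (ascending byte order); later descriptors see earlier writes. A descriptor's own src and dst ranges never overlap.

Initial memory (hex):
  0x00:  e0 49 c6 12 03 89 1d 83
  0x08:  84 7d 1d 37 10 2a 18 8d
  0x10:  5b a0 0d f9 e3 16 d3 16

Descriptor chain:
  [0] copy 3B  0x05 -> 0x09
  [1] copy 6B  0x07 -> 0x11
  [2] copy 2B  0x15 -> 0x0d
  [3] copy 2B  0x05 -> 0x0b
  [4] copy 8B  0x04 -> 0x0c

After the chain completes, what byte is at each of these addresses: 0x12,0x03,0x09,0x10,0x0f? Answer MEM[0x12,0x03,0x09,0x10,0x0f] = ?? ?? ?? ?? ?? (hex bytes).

[0] 0x05->0x09 len=3 : 89 1d 83
[1] 0x07->0x11 len=6 : 83 84 89 1d 83 10
[2] 0x15->0x0d len=2 : 83 10
[3] 0x05->0x0b len=2 : 89 1d
[4] 0x04->0x0c len=8 : 03 89 1d 83 84 89 1d 89
query mem[0x12]=0x1d, mem[0x03]=0x12, mem[0x09]=0x89, mem[0x10]=0x84, mem[0x0f]=0x83

MEM[0x12,0x03,0x09,0x10,0x0f] = 1d 12 89 84 83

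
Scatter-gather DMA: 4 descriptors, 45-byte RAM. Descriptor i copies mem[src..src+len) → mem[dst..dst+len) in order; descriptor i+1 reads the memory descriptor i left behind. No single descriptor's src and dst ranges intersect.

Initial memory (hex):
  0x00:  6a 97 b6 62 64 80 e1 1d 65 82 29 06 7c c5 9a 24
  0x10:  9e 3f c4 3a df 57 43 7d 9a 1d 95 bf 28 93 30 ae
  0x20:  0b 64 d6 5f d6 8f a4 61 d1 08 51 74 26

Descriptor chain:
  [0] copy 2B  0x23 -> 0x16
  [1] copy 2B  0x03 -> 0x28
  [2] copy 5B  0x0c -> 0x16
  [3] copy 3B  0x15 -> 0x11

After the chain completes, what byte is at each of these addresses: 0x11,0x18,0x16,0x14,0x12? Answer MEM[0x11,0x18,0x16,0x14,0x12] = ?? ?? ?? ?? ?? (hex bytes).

  after D0: wrote 2B at 0x16 = 5fd6
  after D1: wrote 2B at 0x28 = 6264
  after D2: wrote 5B at 0x16 = 7cc59a249e
  after D3: wrote 3B at 0x11 = 577cc5
query mem[0x11]=0x57, mem[0x18]=0x9a, mem[0x16]=0x7c, mem[0x14]=0xdf, mem[0x12]=0x7c

MEM[0x11,0x18,0x16,0x14,0x12] = 57 9a 7c df 7c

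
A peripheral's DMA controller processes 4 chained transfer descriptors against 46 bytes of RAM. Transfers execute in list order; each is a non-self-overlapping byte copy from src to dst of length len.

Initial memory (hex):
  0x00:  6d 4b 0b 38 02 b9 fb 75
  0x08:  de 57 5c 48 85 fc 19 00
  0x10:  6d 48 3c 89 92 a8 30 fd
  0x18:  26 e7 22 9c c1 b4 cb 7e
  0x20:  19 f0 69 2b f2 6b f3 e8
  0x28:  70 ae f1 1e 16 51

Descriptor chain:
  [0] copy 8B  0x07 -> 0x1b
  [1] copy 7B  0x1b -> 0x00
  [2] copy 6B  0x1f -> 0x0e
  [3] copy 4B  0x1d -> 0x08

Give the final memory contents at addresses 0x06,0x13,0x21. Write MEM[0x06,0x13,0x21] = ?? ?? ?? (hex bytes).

D0: mem[0x1b..0x22] <- [75 de 57 5c 48 85 fc 19]
D1: mem[0x00..0x06] <- [75 de 57 5c 48 85 fc]
D2: mem[0x0e..0x13] <- [48 85 fc 19 2b f2]
D3: mem[0x08..0x0b] <- [57 5c 48 85]
query mem[0x06]=0xfc, mem[0x13]=0xf2, mem[0x21]=0xfc

MEM[0x06,0x13,0x21] = fc f2 fc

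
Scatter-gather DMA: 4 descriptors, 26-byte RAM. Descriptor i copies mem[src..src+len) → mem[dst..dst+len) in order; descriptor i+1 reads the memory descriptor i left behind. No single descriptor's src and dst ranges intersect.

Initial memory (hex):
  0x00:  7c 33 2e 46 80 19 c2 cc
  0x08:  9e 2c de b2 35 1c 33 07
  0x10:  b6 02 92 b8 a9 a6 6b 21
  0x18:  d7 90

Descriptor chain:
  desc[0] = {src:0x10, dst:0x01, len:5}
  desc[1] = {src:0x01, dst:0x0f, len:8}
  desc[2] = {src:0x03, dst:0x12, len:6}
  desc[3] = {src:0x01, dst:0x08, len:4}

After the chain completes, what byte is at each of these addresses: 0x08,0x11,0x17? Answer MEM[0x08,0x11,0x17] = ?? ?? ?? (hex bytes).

[0] 0x10->0x01 len=5 : b6 02 92 b8 a9
[1] 0x01->0x0f len=8 : b6 02 92 b8 a9 c2 cc 9e
[2] 0x03->0x12 len=6 : 92 b8 a9 c2 cc 9e
[3] 0x01->0x08 len=4 : b6 02 92 b8
query mem[0x08]=0xb6, mem[0x11]=0x92, mem[0x17]=0x9e

MEM[0x08,0x11,0x17] = b6 92 9e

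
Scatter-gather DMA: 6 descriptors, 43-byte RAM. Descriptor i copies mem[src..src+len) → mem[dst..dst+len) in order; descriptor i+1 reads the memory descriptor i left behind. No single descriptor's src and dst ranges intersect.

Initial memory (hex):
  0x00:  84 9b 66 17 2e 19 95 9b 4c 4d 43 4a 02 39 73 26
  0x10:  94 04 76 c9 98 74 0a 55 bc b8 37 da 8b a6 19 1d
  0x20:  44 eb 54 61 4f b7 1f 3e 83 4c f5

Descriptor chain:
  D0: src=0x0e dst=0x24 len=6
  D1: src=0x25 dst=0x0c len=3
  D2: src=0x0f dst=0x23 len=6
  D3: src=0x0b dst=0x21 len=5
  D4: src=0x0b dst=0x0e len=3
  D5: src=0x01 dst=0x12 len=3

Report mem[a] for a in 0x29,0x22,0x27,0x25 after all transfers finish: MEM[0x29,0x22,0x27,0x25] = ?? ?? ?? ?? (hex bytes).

[0] 0x0e->0x24 len=6 : 73 26 94 04 76 c9
[1] 0x25->0x0c len=3 : 26 94 04
[2] 0x0f->0x23 len=6 : 26 94 04 76 c9 98
[3] 0x0b->0x21 len=5 : 4a 26 94 04 26
[4] 0x0b->0x0e len=3 : 4a 26 94
[5] 0x01->0x12 len=3 : 9b 66 17
query mem[0x29]=0xc9, mem[0x22]=0x26, mem[0x27]=0xc9, mem[0x25]=0x26

MEM[0x29,0x22,0x27,0x25] = c9 26 c9 26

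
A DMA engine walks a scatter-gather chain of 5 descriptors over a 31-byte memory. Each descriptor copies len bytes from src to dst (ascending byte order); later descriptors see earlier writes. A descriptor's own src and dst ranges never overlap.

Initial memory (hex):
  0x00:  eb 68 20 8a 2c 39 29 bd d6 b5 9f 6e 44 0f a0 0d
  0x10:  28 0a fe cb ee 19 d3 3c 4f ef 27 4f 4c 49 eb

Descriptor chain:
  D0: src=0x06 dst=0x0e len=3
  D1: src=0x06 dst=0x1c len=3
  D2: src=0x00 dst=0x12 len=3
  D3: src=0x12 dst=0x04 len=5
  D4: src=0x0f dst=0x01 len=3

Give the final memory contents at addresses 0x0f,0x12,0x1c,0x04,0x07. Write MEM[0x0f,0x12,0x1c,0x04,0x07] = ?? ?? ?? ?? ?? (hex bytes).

D0: mem[0x0e..0x10] <- [29 bd d6]
D1: mem[0x1c..0x1e] <- [29 bd d6]
D2: mem[0x12..0x14] <- [eb 68 20]
D3: mem[0x04..0x08] <- [eb 68 20 19 d3]
D4: mem[0x01..0x03] <- [bd d6 0a]
query mem[0x0f]=0xbd, mem[0x12]=0xeb, mem[0x1c]=0x29, mem[0x04]=0xeb, mem[0x07]=0x19

MEM[0x0f,0x12,0x1c,0x04,0x07] = bd eb 29 eb 19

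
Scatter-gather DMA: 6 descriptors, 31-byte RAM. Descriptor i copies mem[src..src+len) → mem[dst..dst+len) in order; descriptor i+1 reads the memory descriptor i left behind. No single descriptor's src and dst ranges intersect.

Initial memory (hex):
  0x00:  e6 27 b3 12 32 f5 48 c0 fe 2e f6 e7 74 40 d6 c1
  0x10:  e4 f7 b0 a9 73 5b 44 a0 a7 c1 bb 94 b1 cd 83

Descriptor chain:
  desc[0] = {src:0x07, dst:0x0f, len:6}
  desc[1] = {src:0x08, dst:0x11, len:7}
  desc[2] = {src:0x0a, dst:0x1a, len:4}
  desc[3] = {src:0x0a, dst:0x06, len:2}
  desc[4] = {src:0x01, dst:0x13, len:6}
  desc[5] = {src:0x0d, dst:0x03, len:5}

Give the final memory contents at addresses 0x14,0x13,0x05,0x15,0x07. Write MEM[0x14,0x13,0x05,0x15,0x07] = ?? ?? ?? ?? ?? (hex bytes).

MEM[0x14,0x13,0x05,0x15,0x07] = b3 27 c0 12 fe

#0 dst[0x0f+6] := {0xc0,0xfe,0x2e,0xf6,0xe7,0x74}
#1 dst[0x11+7] := {0xfe,0x2e,0xf6,0xe7,0x74,0x40,0xd6}
#2 dst[0x1a+4] := {0xf6,0xe7,0x74,0x40}
#3 dst[0x06+2] := {0xf6,0xe7}
#4 dst[0x13+6] := {0x27,0xb3,0x12,0x32,0xf5,0xf6}
#5 dst[0x03+5] := {0x40,0xd6,0xc0,0xfe,0xfe}
query mem[0x14]=0xb3, mem[0x13]=0x27, mem[0x05]=0xc0, mem[0x15]=0x12, mem[0x07]=0xfe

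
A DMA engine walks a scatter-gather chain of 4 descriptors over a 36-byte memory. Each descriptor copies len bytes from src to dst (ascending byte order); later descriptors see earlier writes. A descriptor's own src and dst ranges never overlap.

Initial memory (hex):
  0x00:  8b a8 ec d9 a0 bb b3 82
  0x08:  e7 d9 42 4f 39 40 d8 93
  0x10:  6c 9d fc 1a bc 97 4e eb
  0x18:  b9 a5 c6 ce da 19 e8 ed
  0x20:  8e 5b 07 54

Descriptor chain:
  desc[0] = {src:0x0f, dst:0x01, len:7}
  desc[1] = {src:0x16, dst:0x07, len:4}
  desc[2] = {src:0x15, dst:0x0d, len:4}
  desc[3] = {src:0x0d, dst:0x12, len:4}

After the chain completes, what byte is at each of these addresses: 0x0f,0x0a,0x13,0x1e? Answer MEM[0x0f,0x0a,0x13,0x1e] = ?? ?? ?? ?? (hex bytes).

[0] 0x0f->0x01 len=7 : 93 6c 9d fc 1a bc 97
[1] 0x16->0x07 len=4 : 4e eb b9 a5
[2] 0x15->0x0d len=4 : 97 4e eb b9
[3] 0x0d->0x12 len=4 : 97 4e eb b9
query mem[0x0f]=0xeb, mem[0x0a]=0xa5, mem[0x13]=0x4e, mem[0x1e]=0xe8

MEM[0x0f,0x0a,0x13,0x1e] = eb a5 4e e8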